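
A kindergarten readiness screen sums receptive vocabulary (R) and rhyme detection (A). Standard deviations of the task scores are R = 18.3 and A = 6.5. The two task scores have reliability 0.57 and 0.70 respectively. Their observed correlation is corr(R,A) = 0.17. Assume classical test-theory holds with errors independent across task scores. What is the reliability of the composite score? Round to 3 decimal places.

0.625

Var(R+A) = 18.3² + 6.5² + 2·[18.3·6.5·0.17] = 377.14 + 40.443 = 417.583.
With uncorrelated errors the cross-covariances are all true-score covariance, so they carry over unchanged; only the diagonal terms shrink to ρᵢσᵢ².
True-score variance = [18.3²·0.57 + 6.5²·0.70] + 40.443 = 220.462 + 40.443 = 260.905.
Reliability = 260.905 / 417.583 = 0.625.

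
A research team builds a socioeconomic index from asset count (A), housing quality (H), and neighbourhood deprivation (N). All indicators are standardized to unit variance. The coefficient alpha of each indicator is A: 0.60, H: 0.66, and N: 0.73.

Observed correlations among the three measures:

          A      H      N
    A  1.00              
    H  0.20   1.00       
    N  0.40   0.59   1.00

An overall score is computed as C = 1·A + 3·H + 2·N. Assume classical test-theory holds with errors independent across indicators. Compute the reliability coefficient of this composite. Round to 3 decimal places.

Var(C) = 1 + 3² + 2² + 2·[3·0.20 + 2·0.40 + 6·0.59] = 14 + 9.88 = 23.88.
Under uncorrelated errors the observed covariances equal the true-score covariances, so only the own-variance terms attenuate.
True-score variance = [0.60 + 3²·0.66 + 2²·0.73] + 9.88 = 9.46 + 9.88 = 19.34.
Reliability = 19.34 / 23.88 = 0.810.

0.810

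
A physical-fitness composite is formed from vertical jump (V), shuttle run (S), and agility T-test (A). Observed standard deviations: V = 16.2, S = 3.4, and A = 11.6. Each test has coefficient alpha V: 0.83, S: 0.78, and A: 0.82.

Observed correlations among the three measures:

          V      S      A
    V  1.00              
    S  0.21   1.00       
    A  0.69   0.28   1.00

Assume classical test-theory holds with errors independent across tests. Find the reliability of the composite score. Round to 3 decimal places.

0.900

Var(V+S+A) = 16.2² + 3.4² + 11.6² + 2·[16.2·3.4·0.21 + 16.2·11.6·0.69 + 3.4·11.6·0.28] = 408.56 + 304.55 = 713.11.
Because errors are independent across components, Cov(Tᵢ,Tⱼ) = Cov(Xᵢ,Xⱼ); the off-diagonal part of the true-score variance is the same as above.
True-score variance = [16.2²·0.83 + 3.4²·0.78 + 11.6²·0.82] + 304.55 = 337.181 + 304.55 = 641.731.
Reliability = 641.731 / 713.11 = 0.900.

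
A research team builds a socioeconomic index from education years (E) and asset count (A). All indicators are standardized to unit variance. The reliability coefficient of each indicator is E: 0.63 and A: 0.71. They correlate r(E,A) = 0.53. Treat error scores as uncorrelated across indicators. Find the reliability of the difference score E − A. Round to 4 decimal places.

Var(E−A) = 1 + 1 − 2·0.53 = 2 − 1.06 = 0.94.
Because errors are independent across components, Cov(Tᵢ,Tⱼ) = Cov(Xᵢ,Xⱼ); the off-diagonal part of the true-score variance is the same as above.
True-score variance = [0.63 + 0.71] − 1.06 = 1.34 − 1.06 = 0.28.
Reliability = 0.28 / 0.94 = 0.2979.

0.2979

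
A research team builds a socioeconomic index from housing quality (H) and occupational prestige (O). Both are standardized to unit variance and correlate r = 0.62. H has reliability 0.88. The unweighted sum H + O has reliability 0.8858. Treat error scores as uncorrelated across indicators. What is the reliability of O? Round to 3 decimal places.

0.750

Var(H+O) = 2 + 2·0.62 = 3.240.
True-score variance = ρ_H + ρ_O + 2·0.62, so 0.8858 = (0.88 + ρ_O + 1.24) / 3.240.
ρ_O = 0.8858·3.240 − 0.88 − 1.24 = 0.750.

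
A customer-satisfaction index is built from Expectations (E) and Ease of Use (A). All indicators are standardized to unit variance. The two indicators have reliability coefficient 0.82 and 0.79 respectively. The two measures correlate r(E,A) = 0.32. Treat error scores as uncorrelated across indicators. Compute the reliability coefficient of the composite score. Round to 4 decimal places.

Var(E+A) = 2 + 2·[0.32] = 2 + 0.64 = 2.64.
With uncorrelated errors the cross-covariances are all true-score covariance, so they carry over unchanged; only the diagonal terms shrink to ρᵢσᵢ².
True-score variance = [0.82 + 0.79] + 0.64 = 1.61 + 0.64 = 2.25.
Reliability = 2.25 / 2.64 = 0.8523.

0.8523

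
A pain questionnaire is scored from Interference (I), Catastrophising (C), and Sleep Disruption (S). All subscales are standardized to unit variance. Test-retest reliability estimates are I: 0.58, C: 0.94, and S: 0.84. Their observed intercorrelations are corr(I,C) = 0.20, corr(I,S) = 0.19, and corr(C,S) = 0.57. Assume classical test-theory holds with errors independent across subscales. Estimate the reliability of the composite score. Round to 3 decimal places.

0.870

Var(I+C+S) = 3 + 2·[0.20 + 0.19 + 0.57] = 3 + 1.92 = 4.92.
Under uncorrelated errors the observed covariances equal the true-score covariances, so only the own-variance terms attenuate.
True-score variance = [0.58 + 0.94 + 0.84] + 1.92 = 2.36 + 1.92 = 4.28.
Reliability = 4.28 / 4.92 = 0.870.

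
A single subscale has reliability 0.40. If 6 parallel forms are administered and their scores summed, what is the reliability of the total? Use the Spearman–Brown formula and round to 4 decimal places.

0.8000

ρ_k = kρ / (1 + (k−1)ρ) = 6·0.40 / (1 + 5·0.40) = 2.400 / 3.000 = 0.8000.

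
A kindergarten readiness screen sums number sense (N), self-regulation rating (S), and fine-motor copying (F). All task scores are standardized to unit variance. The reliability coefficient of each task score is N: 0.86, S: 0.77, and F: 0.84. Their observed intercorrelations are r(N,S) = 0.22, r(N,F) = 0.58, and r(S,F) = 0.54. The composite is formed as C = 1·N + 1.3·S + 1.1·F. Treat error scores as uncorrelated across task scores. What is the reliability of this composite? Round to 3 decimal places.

0.901

Var(C) = 1 + 1.3² + 1.1² + 2·[1.3·0.22 + 1.1·0.58 + 1.43·0.54] = 3.9 + 3.3924 = 7.2924.
Because errors are independent across components, Cov(Tᵢ,Tⱼ) = Cov(Xᵢ,Xⱼ); the off-diagonal part of the true-score variance is the same as above.
True-score variance = [0.86 + 1.3²·0.77 + 1.1²·0.84] + 3.3924 = 3.1777 + 3.3924 = 6.5701.
Reliability = 6.5701 / 7.2924 = 0.901.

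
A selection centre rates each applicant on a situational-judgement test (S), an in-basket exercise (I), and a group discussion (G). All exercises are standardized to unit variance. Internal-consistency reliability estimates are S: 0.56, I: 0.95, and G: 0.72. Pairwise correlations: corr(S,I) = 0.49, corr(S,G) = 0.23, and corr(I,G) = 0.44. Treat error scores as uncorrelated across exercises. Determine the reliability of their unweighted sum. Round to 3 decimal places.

Var(S+I+G) = 3 + 2·[0.49 + 0.23 + 0.44] = 3 + 2.32 = 5.32.
Because errors are independent across components, Cov(Tᵢ,Tⱼ) = Cov(Xᵢ,Xⱼ); the off-diagonal part of the true-score variance is the same as above.
True-score variance = [0.56 + 0.95 + 0.72] + 2.32 = 2.23 + 2.32 = 4.55.
Reliability = 4.55 / 5.32 = 0.855.

0.855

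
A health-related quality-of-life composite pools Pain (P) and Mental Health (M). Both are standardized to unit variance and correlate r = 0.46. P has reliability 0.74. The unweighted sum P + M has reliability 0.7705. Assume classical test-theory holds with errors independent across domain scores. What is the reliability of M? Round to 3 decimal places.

0.590

Var(P+M) = 2 + 2·0.46 = 2.920.
True-score variance = ρ_P + ρ_M + 2·0.46, so 0.7705 = (0.74 + ρ_M + 0.92) / 2.920.
ρ_M = 0.7705·2.920 − 0.74 − 0.92 = 0.590.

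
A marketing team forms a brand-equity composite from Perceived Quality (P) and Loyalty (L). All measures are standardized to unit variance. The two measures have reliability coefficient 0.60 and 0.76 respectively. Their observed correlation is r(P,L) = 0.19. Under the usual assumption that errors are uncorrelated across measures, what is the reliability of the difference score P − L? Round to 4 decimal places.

0.6049

Var(P−L) = 1 + 1 − 2·0.19 = 2 − 0.38 = 1.62.
Because errors are independent across components, Cov(Tᵢ,Tⱼ) = Cov(Xᵢ,Xⱼ); the off-diagonal part of the true-score variance is the same as above.
True-score variance = [0.60 + 0.76] − 0.38 = 1.36 − 0.38 = 0.98.
Reliability = 0.98 / 1.62 = 0.6049.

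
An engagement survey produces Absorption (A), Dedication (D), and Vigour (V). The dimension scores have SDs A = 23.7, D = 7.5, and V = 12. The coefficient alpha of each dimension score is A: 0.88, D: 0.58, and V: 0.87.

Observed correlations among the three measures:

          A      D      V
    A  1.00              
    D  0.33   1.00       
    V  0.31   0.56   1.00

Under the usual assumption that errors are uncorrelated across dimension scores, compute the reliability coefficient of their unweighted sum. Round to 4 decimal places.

0.9051

Var(A+D+V) = 23.7² + 7.5² + 12² + 2·[23.7·7.5·0.33 + 23.7·12·0.31 + 7.5·12·0.56] = 761.94 + 394.443 = 1156.38.
With uncorrelated errors the cross-covariances are all true-score covariance, so they carry over unchanged; only the diagonal terms shrink to ρᵢσᵢ².
True-score variance = [23.7²·0.88 + 7.5²·0.58 + 12²·0.87] + 394.443 = 652.192 + 394.443 = 1046.64.
Reliability = 1046.64 / 1156.38 = 0.9051.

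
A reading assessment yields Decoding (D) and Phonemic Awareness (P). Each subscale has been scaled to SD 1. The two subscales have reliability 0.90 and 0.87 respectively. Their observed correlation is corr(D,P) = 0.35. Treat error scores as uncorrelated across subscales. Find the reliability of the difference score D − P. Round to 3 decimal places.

0.823

Var(D−P) = 1 + 1 − 2·0.35 = 2 − 0.7 = 1.3.
With uncorrelated errors the cross-covariances are all true-score covariance, so they carry over unchanged; only the diagonal terms shrink to ρᵢσᵢ².
True-score variance = [0.90 + 0.87] − 0.7 = 1.77 − 0.7 = 1.07.
Reliability = 1.07 / 1.3 = 0.823.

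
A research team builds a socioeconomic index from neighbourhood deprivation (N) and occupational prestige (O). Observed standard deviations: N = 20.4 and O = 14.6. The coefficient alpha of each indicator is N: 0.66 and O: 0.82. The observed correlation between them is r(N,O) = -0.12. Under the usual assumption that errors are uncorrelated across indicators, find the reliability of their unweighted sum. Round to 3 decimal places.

0.678

Var(N+O) = 20.4² + 14.6² + 2·[20.4·14.6·(-0.12)] = 629.32 − 71.4816 = 557.838.
Under uncorrelated errors the observed covariances equal the true-score covariances, so only the own-variance terms attenuate.
True-score variance = [20.4²·0.66 + 14.6²·0.82] − 71.4816 = 449.457 − 71.4816 = 377.975.
Reliability = 377.975 / 557.838 = 0.678.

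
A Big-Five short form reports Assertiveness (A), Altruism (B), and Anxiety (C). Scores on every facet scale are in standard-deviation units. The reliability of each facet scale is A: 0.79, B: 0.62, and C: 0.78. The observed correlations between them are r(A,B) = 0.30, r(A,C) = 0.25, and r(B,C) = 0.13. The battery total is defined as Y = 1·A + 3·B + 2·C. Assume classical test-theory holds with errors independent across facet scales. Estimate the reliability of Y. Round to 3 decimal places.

Var(Y) = 1 + 3² + 2² + 2·[3·0.30 + 2·0.25 + 6·0.13] = 14 + 4.36 = 18.36.
Because errors are independent across components, Cov(Tᵢ,Tⱼ) = Cov(Xᵢ,Xⱼ); the off-diagonal part of the true-score variance is the same as above.
True-score variance = [0.79 + 3²·0.62 + 2²·0.78] + 4.36 = 9.49 + 4.36 = 13.85.
Reliability = 13.85 / 18.36 = 0.754.

0.754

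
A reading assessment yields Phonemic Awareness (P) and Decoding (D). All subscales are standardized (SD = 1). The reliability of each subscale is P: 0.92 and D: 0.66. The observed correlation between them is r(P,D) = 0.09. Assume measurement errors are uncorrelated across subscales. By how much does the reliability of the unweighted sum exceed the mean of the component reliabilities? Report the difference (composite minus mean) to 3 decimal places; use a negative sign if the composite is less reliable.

0.017

Var(sum) = 2 + 0.18 = 2.18; true-score variance = 1.58 + 0.18 = 1.76; composite reliability = 0.8073.
Mean component reliability = 0.7900.
Difference = 0.8073 − 0.7900 = 0.017.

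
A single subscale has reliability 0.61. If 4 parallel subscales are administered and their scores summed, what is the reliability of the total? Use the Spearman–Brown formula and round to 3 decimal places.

0.862

ρ_k = kρ / (1 + (k−1)ρ) = 4·0.61 / (1 + 3·0.61) = 2.440 / 2.830 = 0.862.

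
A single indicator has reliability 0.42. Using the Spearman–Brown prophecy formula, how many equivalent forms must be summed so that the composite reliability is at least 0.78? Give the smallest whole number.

k ≥ ρ*(1−ρ₁)/(ρ₁(1−ρ*)) = 0.78·0.58 / (0.42·0.22) = 4.896.
Smallest integer k = 5.

5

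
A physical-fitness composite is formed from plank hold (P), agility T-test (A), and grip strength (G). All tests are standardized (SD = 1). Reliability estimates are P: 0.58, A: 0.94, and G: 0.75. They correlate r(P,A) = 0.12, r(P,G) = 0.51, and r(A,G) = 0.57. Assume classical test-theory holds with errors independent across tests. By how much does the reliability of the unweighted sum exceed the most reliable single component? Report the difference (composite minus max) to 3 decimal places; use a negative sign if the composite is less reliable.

-0.075

Var(sum) = 3 + 2.4 = 5.4; true-score variance = 2.27 + 2.4 = 4.67; composite reliability = 0.8648.
Max component reliability = 0.9400.
Difference = 0.8648 − 0.9400 = -0.075.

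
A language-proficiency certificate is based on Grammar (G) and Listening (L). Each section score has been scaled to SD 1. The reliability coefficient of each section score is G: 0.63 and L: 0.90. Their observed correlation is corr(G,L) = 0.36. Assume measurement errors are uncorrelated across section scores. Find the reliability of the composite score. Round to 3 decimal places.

Var(G+L) = 2 + 2·[0.36] = 2 + 0.72 = 2.72.
Under uncorrelated errors the observed covariances equal the true-score covariances, so only the own-variance terms attenuate.
True-score variance = [0.63 + 0.90] + 0.72 = 1.53 + 0.72 = 2.25.
Reliability = 2.25 / 2.72 = 0.827.

0.827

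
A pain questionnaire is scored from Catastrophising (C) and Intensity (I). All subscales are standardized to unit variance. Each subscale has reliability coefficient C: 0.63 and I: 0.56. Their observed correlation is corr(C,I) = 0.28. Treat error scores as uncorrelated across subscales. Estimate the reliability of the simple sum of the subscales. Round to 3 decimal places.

Var(C+I) = 2 + 2·[0.28] = 2 + 0.56 = 2.56.
Under uncorrelated errors the observed covariances equal the true-score covariances, so only the own-variance terms attenuate.
True-score variance = [0.63 + 0.56] + 0.56 = 1.19 + 0.56 = 1.75.
Reliability = 1.75 / 2.56 = 0.684.

0.684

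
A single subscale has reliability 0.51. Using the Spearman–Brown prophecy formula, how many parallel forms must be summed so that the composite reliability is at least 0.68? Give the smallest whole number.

k ≥ ρ*(1−ρ₁)/(ρ₁(1−ρ*)) = 0.68·0.49 / (0.51·0.32) = 2.042.
Smallest integer k = 3.

3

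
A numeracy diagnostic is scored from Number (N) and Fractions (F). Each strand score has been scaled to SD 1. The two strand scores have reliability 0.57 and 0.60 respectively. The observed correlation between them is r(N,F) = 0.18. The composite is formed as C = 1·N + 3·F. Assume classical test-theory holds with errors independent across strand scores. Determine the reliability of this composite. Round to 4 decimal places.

Var(C) = 1 + 3² + 2·[3·0.18] = 10 + 1.08 = 11.08.
Because errors are independent across components, Cov(Tᵢ,Tⱼ) = Cov(Xᵢ,Xⱼ); the off-diagonal part of the true-score variance is the same as above.
True-score variance = [0.57 + 3²·0.60] + 1.08 = 5.97 + 1.08 = 7.05.
Reliability = 7.05 / 11.08 = 0.6363.

0.6363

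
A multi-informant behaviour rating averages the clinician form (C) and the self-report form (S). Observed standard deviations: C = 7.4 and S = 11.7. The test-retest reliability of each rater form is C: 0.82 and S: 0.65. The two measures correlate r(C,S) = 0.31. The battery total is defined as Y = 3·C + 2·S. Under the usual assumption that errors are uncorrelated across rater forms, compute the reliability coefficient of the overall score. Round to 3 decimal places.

0.794

Var(Y) = 3²·7.4² + 2²·11.7² + 2·[6·7.4·11.7·0.31] = 1040.4 + 322.078 = 1362.48.
Because errors are independent across components, Cov(Tᵢ,Tⱼ) = Cov(Xᵢ,Xⱼ); the off-diagonal part of the true-score variance is the same as above.
True-score variance = [3²·7.4²·0.82 + 2²·11.7²·0.65] + 322.078 = 760.043 + 322.078 = 1082.12.
Reliability = 1082.12 / 1362.48 = 0.794.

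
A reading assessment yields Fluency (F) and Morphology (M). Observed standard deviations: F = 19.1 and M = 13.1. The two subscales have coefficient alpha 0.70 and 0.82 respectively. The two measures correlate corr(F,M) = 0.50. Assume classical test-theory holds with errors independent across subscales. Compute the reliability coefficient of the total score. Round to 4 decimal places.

0.8216

Var(F+M) = 19.1² + 13.1² + 2·[19.1·13.1·0.50] = 536.42 + 250.21 = 786.63.
Under uncorrelated errors the observed covariances equal the true-score covariances, so only the own-variance terms attenuate.
True-score variance = [19.1²·0.70 + 13.1²·0.82] + 250.21 = 396.087 + 250.21 = 646.297.
Reliability = 646.297 / 786.63 = 0.8216.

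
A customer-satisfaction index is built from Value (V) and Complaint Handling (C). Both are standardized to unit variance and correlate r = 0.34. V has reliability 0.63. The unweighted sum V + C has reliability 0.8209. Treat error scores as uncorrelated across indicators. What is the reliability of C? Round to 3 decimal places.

Var(V+C) = 2 + 2·0.34 = 2.680.
True-score variance = ρ_V + ρ_C + 2·0.34, so 0.8209 = (0.63 + ρ_C + 0.68) / 2.680.
ρ_C = 0.8209·2.680 − 0.63 − 0.68 = 0.890.

0.890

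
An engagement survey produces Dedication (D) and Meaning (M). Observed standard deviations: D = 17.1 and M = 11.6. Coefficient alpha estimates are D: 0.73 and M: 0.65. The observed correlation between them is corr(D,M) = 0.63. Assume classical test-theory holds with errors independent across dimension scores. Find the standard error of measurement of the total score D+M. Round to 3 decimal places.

Var(total) = 426.97 + 249.934 = 676.904.
True-score variance = 300.923 + 249.934 = 550.857, so reliability = 0.8138.
Error variance = 676.904 − 550.857 = 126.047; SEM = √126.047 = 11.227.

11.227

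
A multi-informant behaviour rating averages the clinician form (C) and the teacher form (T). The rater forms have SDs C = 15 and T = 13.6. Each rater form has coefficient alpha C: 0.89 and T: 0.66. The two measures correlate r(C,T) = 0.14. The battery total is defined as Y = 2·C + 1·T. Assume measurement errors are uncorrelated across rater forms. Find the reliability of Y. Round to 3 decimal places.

0.865

Var(Y) = 2²·15² + 13.6² + 2·[2·15·13.6·0.14] = 1084.96 + 114.24 = 1199.2.
Because errors are independent across components, Cov(Tᵢ,Tⱼ) = Cov(Xᵢ,Xⱼ); the off-diagonal part of the true-score variance is the same as above.
True-score variance = [2²·15²·0.89 + 13.6²·0.66] + 114.24 = 923.074 + 114.24 = 1037.31.
Reliability = 1037.31 / 1199.2 = 0.865.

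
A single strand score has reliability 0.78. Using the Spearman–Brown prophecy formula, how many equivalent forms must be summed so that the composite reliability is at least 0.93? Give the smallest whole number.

k ≥ ρ*(1−ρ₁)/(ρ₁(1−ρ*)) = 0.93·0.22 / (0.78·0.07) = 3.747.
Smallest integer k = 4.

4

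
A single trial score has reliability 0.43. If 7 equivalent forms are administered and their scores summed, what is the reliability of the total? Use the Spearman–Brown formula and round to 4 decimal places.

ρ_k = kρ / (1 + (k−1)ρ) = 7·0.43 / (1 + 6·0.43) = 3.010 / 3.580 = 0.8408.

0.8408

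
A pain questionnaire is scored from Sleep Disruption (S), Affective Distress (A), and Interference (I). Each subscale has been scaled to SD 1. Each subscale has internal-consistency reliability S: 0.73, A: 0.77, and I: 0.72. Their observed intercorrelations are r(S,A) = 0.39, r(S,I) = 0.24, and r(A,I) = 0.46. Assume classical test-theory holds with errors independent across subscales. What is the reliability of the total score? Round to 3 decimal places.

Var(S+A+I) = 3 + 2·[0.39 + 0.24 + 0.46] = 3 + 2.18 = 5.18.
Under uncorrelated errors the observed covariances equal the true-score covariances, so only the own-variance terms attenuate.
True-score variance = [0.73 + 0.77 + 0.72] + 2.18 = 2.22 + 2.18 = 4.4.
Reliability = 4.4 / 5.18 = 0.849.

0.849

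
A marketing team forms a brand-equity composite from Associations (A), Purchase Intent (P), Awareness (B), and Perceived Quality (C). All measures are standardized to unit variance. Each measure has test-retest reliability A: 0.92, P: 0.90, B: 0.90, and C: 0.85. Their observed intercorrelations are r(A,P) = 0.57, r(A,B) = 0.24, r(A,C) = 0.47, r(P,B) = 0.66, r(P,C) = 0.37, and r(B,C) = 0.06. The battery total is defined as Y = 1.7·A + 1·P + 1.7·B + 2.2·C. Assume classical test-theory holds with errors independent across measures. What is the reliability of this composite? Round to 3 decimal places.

0.941

Var(Y) = 1.7² + 1 + 1.7² + 2.2² + 2·[1.7·0.57 + 2.89·0.24 + 3.74·0.47 + 1.7·0.66 + 2.2·0.37 + 3.74·0.06] = 11.62 + 11.1616 = 22.7816.
Under uncorrelated errors the observed covariances equal the true-score covariances, so only the own-variance terms attenuate.
True-score variance = [1.7²·0.92 + 0.90 + 1.7²·0.90 + 2.2²·0.85] + 11.1616 = 10.2738 + 11.1616 = 21.4354.
Reliability = 21.4354 / 22.7816 = 0.941.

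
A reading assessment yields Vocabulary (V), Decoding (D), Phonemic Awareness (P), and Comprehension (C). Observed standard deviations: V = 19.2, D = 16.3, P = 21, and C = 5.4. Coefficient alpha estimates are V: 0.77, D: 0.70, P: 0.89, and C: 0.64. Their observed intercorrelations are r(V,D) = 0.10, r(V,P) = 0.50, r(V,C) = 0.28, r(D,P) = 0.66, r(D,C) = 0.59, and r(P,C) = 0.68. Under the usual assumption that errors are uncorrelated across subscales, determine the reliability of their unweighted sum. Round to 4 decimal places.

Var(V+D+P+C) = 19.2² + 16.3² + 21² + 5.4² + 2·[19.2·16.3·0.10 + 19.2·21·0.50 + 19.2·5.4·0.28 + 16.3·21·0.66 + 16.3·5.4·0.59 + 21·5.4·0.68] = 1104.49 + 1233.78 = 2338.27.
Under uncorrelated errors the observed covariances equal the true-score covariances, so only the own-variance terms attenuate.
True-score variance = [19.2²·0.77 + 16.3²·0.70 + 21²·0.89 + 5.4²·0.64] + 1233.78 = 880.988 + 1233.78 = 2114.76.
Reliability = 2114.76 / 2338.27 = 0.9044.

0.9044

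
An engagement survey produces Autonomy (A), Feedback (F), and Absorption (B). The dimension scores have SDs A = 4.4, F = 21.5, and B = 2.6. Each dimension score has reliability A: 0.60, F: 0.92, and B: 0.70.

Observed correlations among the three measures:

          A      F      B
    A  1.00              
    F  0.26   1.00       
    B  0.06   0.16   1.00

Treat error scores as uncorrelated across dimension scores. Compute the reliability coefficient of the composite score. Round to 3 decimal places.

0.916

Var(A+F+B) = 4.4² + 21.5² + 2.6² + 2·[4.4·21.5·0.26 + 4.4·2.6·0.06 + 21.5·2.6·0.16] = 488.37 + 68.4528 = 556.823.
Because errors are independent across components, Cov(Tᵢ,Tⱼ) = Cov(Xᵢ,Xⱼ); the off-diagonal part of the true-score variance is the same as above.
True-score variance = [4.4²·0.60 + 21.5²·0.92 + 2.6²·0.70] + 68.4528 = 441.618 + 68.4528 = 510.071.
Reliability = 510.071 / 556.823 = 0.916.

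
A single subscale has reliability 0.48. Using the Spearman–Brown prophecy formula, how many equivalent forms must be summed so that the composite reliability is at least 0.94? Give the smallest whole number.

17

k ≥ ρ*(1−ρ₁)/(ρ₁(1−ρ*)) = 0.94·0.52 / (0.48·0.06) = 16.972.
Smallest integer k = 17.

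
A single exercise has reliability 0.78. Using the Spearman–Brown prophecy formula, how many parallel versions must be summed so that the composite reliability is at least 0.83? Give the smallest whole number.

k ≥ ρ*(1−ρ₁)/(ρ₁(1−ρ*)) = 0.83·0.22 / (0.78·0.17) = 1.377.
Smallest integer k = 2.

2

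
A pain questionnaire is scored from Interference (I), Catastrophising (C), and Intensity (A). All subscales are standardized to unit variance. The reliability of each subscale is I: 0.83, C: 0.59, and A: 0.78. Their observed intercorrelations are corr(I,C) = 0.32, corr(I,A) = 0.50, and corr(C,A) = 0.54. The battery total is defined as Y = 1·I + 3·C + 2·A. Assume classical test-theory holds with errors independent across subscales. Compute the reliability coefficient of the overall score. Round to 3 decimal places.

Var(Y) = 1 + 3² + 2² + 2·[3·0.32 + 2·0.50 + 6·0.54] = 14 + 10.4 = 24.4.
Because errors are independent across components, Cov(Tᵢ,Tⱼ) = Cov(Xᵢ,Xⱼ); the off-diagonal part of the true-score variance is the same as above.
True-score variance = [0.83 + 3²·0.59 + 2²·0.78] + 10.4 = 9.26 + 10.4 = 19.66.
Reliability = 19.66 / 24.4 = 0.806.

0.806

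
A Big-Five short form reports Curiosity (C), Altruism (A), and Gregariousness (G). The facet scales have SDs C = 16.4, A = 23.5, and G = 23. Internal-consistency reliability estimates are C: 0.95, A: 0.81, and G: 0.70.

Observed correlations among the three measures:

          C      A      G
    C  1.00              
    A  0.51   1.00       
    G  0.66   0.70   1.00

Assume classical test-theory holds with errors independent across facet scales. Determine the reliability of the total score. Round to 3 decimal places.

0.908

Var(C+A+G) = 16.4² + 23.5² + 23² + 2·[16.4·23.5·0.51 + 16.4·23·0.66 + 23.5·23·0.70] = 1350.21 + 1647.71 = 2997.92.
Under uncorrelated errors the observed covariances equal the true-score covariances, so only the own-variance terms attenuate.
True-score variance = [16.4²·0.95 + 23.5²·0.81 + 23²·0.70] + 1647.71 = 1073.13 + 1647.71 = 2720.85.
Reliability = 2720.85 / 2997.92 = 0.908.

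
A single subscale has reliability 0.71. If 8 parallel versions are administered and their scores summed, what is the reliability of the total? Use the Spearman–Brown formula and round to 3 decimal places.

0.951

ρ_k = kρ / (1 + (k−1)ρ) = 8·0.71 / (1 + 7·0.71) = 5.680 / 5.970 = 0.951.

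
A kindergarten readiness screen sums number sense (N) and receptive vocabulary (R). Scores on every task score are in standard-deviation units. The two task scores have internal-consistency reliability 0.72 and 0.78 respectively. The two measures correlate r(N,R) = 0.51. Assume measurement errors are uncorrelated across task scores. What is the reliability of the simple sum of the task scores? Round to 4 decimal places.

0.8344

Var(N+R) = 2 + 2·[0.51] = 2 + 1.02 = 3.02.
Under uncorrelated errors the observed covariances equal the true-score covariances, so only the own-variance terms attenuate.
True-score variance = [0.72 + 0.78] + 1.02 = 1.5 + 1.02 = 2.52.
Reliability = 2.52 / 3.02 = 0.8344.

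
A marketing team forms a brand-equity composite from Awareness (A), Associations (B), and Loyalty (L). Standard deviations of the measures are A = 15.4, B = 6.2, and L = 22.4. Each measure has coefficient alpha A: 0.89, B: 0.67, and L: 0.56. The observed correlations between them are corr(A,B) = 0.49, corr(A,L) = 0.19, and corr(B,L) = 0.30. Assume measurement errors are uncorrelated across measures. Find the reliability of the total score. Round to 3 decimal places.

Var(A+B+L) = 15.4² + 6.2² + 22.4² + 2·[15.4·6.2·0.49 + 15.4·22.4·0.19 + 6.2·22.4·0.30] = 777.36 + 307.983 = 1085.34.
Under uncorrelated errors the observed covariances equal the true-score covariances, so only the own-variance terms attenuate.
True-score variance = [15.4²·0.89 + 6.2²·0.67 + 22.4²·0.56] + 307.983 = 517.813 + 307.983 = 825.796.
Reliability = 825.796 / 1085.34 = 0.761.

0.761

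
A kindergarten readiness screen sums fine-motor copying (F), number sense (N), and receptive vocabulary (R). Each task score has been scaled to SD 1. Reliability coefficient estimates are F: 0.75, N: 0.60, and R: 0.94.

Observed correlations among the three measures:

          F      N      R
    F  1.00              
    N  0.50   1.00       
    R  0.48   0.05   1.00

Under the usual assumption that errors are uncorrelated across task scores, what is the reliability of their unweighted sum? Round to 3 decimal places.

Var(F+N+R) = 3 + 2·[0.50 + 0.48 + 0.05] = 3 + 2.06 = 5.06.
Under uncorrelated errors the observed covariances equal the true-score covariances, so only the own-variance terms attenuate.
True-score variance = [0.75 + 0.60 + 0.94] + 2.06 = 2.29 + 2.06 = 4.35.
Reliability = 4.35 / 5.06 = 0.860.

0.860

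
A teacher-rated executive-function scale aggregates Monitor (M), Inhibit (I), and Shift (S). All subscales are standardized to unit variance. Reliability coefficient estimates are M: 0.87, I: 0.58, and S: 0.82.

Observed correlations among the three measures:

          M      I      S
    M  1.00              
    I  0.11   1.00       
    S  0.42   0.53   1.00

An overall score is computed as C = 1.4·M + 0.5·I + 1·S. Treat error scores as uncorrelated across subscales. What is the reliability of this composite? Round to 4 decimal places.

Var(C) = 1.4² + 0.5² + 1 + 2·[0.7·0.11 + 1.4·0.42 + 0.5·0.53] = 3.21 + 1.86 = 5.07.
Under uncorrelated errors the observed covariances equal the true-score covariances, so only the own-variance terms attenuate.
True-score variance = [1.4²·0.87 + 0.5²·0.58 + 0.82] + 1.86 = 2.6702 + 1.86 = 4.5302.
Reliability = 4.5302 / 5.07 = 0.8935.

0.8935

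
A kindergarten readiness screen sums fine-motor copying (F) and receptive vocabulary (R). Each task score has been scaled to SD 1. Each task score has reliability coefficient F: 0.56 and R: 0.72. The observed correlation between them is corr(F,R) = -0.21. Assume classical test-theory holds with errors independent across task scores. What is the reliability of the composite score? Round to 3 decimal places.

0.544

Var(F+R) = 2 + 2·[(-0.21)] = 2 − 0.42 = 1.58.
Because errors are independent across components, Cov(Tᵢ,Tⱼ) = Cov(Xᵢ,Xⱼ); the off-diagonal part of the true-score variance is the same as above.
True-score variance = [0.56 + 0.72] − 0.42 = 1.28 − 0.42 = 0.86.
Reliability = 0.86 / 1.58 = 0.544.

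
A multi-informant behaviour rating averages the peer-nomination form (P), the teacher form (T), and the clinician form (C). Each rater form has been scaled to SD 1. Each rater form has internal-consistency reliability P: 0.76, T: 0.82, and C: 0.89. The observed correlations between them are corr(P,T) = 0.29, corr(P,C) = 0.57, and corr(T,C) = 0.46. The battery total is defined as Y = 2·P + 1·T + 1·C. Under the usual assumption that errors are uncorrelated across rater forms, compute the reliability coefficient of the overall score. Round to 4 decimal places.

Var(Y) = 2² + 1 + 1 + 2·[2·0.29 + 2·0.57 + 0.46] = 6 + 4.36 = 10.36.
Because errors are independent across components, Cov(Tᵢ,Tⱼ) = Cov(Xᵢ,Xⱼ); the off-diagonal part of the true-score variance is the same as above.
True-score variance = [2²·0.76 + 0.82 + 0.89] + 4.36 = 4.75 + 4.36 = 9.11.
Reliability = 9.11 / 10.36 = 0.8793.

0.8793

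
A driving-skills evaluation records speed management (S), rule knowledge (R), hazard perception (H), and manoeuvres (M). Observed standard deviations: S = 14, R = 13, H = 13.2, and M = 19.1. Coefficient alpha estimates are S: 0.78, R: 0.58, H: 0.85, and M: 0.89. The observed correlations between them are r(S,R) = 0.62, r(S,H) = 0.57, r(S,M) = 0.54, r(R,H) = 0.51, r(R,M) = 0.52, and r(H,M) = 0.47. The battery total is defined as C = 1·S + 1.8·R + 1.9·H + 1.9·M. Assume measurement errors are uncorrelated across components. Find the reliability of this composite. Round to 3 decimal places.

0.920

Var(C) = 14² + 1.8²·13² + 1.9²·13.2² + 1.9²·19.1² + 2·[1.8·14·13·0.62 + 1.9·14·13.2·0.57 + 1.9·14·19.1·0.54 + 3.42·13·13.2·0.51 + 3.42·13·19.1·0.52 + 3.61·13.2·19.1·0.47] = 2689.53 + 3692.51 = 6382.04.
With uncorrelated errors the cross-covariances are all true-score covariance, so they carry over unchanged; only the diagonal terms shrink to ρᵢσᵢ².
True-score variance = [14²·0.78 + 1.8²·13²·0.58 + 1.9²·13.2²·0.85 + 1.9²·19.1²·0.89] + 3692.51 = 2177.22 + 3692.51 = 5869.73.
Reliability = 5869.73 / 6382.04 = 0.920.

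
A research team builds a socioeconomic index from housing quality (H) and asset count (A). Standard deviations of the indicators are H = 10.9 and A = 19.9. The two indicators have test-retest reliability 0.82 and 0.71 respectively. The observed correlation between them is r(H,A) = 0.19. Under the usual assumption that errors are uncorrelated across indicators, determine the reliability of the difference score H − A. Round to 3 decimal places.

Var(H−A) = 10.9² + 19.9² − 2·10.9·19.9·0.19 = 514.82 − 82.4258 = 432.394.
Because errors are independent across components, Cov(Tᵢ,Tⱼ) = Cov(Xᵢ,Xⱼ); the off-diagonal part of the true-score variance is the same as above.
True-score variance = [10.9²·0.82 + 19.9²·0.71] − 82.4258 = 378.591 − 82.4258 = 296.165.
Reliability = 296.165 / 432.394 = 0.685.

0.685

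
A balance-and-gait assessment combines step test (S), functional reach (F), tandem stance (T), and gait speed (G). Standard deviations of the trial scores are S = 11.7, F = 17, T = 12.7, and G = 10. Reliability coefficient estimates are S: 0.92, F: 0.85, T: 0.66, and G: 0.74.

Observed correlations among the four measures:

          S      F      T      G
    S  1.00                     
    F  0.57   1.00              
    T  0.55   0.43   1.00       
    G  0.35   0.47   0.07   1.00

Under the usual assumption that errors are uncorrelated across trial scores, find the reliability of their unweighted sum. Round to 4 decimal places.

0.9112

Var(S+F+T+G) = 11.7² + 17² + 12.7² + 10² + 2·[11.7·17·0.57 + 11.7·12.7·0.55 + 11.7·10·0.35 + 17·12.7·0.43 + 17·10·0.47 + 12.7·10·0.07] = 687.18 + 835.349 = 1522.53.
Under uncorrelated errors the observed covariances equal the true-score covariances, so only the own-variance terms attenuate.
True-score variance = [11.7²·0.92 + 17²·0.85 + 12.7²·0.66 + 10²·0.74] + 835.349 = 552.04 + 835.349 = 1387.39.
Reliability = 1387.39 / 1522.53 = 0.9112.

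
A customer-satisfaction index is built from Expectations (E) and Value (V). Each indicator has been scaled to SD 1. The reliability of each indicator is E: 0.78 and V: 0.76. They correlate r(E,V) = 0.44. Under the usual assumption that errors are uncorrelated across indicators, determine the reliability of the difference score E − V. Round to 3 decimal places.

Var(E−V) = 1 + 1 − 2·0.44 = 2 − 0.88 = 1.12.
With uncorrelated errors the cross-covariances are all true-score covariance, so they carry over unchanged; only the diagonal terms shrink to ρᵢσᵢ².
True-score variance = [0.78 + 0.76] − 0.88 = 1.54 − 0.88 = 0.66.
Reliability = 0.66 / 1.12 = 0.589.

0.589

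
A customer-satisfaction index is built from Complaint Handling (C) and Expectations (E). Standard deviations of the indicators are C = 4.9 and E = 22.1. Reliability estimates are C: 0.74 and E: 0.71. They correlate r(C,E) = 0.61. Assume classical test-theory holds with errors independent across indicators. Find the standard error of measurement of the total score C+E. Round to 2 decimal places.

Var(total) = 512.42 + 132.114 = 644.534.
True-score variance = 364.539 + 132.114 = 496.652, so reliability = 0.7706.
Error variance = 644.534 − 496.652 = 147.882; SEM = √147.882 = 12.16.

12.16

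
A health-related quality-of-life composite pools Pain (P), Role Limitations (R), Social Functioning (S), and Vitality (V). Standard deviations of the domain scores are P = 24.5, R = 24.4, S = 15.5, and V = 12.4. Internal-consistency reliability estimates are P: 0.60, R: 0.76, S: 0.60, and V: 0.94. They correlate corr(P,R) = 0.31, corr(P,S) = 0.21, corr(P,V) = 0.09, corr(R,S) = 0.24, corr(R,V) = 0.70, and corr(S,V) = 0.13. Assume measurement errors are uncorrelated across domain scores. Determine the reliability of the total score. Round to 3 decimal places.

0.827

Var(P+R+S+V) = 24.5² + 24.4² + 15.5² + 12.4² + 2·[24.5·24.4·0.31 + 24.5·15.5·0.21 + 24.5·12.4·0.09 + 24.4·15.5·0.24 + 24.4·12.4·0.70 + 15.5·12.4·0.13] = 1589.62 + 1239.91 = 2829.53.
Because errors are independent across components, Cov(Tᵢ,Tⱼ) = Cov(Xᵢ,Xⱼ); the off-diagonal part of the true-score variance is the same as above.
True-score variance = [24.5²·0.60 + 24.4²·0.76 + 15.5²·0.60 + 12.4²·0.94] + 1239.91 = 1101.31 + 1239.91 = 2341.22.
Reliability = 2341.22 / 2829.53 = 0.827.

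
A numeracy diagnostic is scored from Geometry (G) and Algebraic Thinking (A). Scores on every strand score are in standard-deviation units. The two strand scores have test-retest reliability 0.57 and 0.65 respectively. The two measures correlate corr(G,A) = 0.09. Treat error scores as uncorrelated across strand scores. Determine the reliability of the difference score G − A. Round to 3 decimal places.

0.571

Var(G−A) = 1 + 1 − 2·0.09 = 2 − 0.18 = 1.82.
With uncorrelated errors the cross-covariances are all true-score covariance, so they carry over unchanged; only the diagonal terms shrink to ρᵢσᵢ².
True-score variance = [0.57 + 0.65] − 0.18 = 1.22 − 0.18 = 1.04.
Reliability = 1.04 / 1.82 = 0.571.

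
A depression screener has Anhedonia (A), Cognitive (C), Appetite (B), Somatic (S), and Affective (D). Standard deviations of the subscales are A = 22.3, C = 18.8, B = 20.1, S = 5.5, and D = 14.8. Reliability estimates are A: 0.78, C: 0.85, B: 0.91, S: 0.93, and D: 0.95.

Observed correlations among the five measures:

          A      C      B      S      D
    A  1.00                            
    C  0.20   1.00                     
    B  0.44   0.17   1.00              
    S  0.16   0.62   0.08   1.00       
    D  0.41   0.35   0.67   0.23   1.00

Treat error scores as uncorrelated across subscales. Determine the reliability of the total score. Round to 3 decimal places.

0.935

Var(A+C+B+S+D) = 22.3² + 18.8² + 20.1² + 5.5² + 14.8² + 2·[22.3·18.8·0.20 + 22.3·20.1·0.44 + 22.3·5.5·0.16 + 22.3·14.8·0.41 + 18.8·20.1·0.17 + 18.8·5.5·0.62 + 18.8·14.8·0.35 + 20.1·5.5·0.08 + 20.1·14.8·0.67 + 5.5·14.8·0.23] = 1504.03 + 1777.24 = 3281.27.
Because errors are independent across components, Cov(Tᵢ,Tⱼ) = Cov(Xᵢ,Xⱼ); the off-diagonal part of the true-score variance is the same as above.
True-score variance = [22.3²·0.78 + 18.8²·0.85 + 20.1²·0.91 + 5.5²·0.93 + 14.8²·0.95] + 1777.24 = 1292.18 + 1777.24 = 3069.42.
Reliability = 3069.42 / 3281.27 = 0.935.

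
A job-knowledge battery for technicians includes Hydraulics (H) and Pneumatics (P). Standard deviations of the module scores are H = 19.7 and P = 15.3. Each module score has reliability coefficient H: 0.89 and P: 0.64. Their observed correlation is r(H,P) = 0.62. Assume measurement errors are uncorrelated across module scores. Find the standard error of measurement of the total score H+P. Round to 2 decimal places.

Var(total) = 622.18 + 373.748 = 995.928.
True-score variance = 495.218 + 373.748 = 868.966, so reliability = 0.8725.
Error variance = 995.928 − 868.966 = 126.962; SEM = √126.962 = 11.27.

11.27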